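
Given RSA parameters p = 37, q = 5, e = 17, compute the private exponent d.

Step 1: n = 37 * 5 = 185.
Step 2: phi(n) = 36 * 4 = 144.
Step 3: Find d such that 17 * d = 1 (mod 144).
Step 4: d = 17^(-1) mod 144 = 17.
Verification: 17 * 17 = 289 = 2 * 144 + 1.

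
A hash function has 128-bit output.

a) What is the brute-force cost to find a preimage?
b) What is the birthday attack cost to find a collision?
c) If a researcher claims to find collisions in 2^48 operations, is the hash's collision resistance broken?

Step 1: Preimage resistance requires brute-force of 2^128 operations.
Step 2: Collision resistance (birthday bound) = 2^(128/2) = 2^64.
Step 3: The claimed attack costs 2^48 operations.
Step 4: Since 2^48 < 2^64, the claimed attack beats the generic birthday bound, so collision resistance is broken.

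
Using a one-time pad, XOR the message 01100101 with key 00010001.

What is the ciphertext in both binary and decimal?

Step 1: Write out the XOR operation bit by bit:
  Message: 01100101
  Key:     00010001
  XOR:     01110100
Step 2: Convert to decimal: 01110100 = 116.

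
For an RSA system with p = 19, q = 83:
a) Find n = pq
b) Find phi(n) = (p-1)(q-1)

Step 1: n = p * q = 19 * 83 = 1577.
Step 2: phi(n) = (p-1)(q-1) = 18 * 82 = 1476.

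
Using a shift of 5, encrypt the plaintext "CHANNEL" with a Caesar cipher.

Step 1: For each letter, shift forward by 5 positions (mod 26).
  C (position 2) -> position (2+5) mod 26 = 7 -> H
  H (position 7) -> position (7+5) mod 26 = 12 -> M
  A (position 0) -> position (0+5) mod 26 = 5 -> F
  N (position 13) -> position (13+5) mod 26 = 18 -> S
  N (position 13) -> position (13+5) mod 26 = 18 -> S
  E (position 4) -> position (4+5) mod 26 = 9 -> J
  L (position 11) -> position (11+5) mod 26 = 16 -> Q
Result: HMFSSJQ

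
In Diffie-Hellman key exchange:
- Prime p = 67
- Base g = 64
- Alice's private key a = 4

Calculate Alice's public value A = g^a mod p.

Step 1: A = g^a mod p = 64^4 mod 67.
  64^1 mod 67 = 64
  64^2 mod 67 = (64 * 64) mod 67 = 9
  64^3 mod 67 = (9 * 64) mod 67 = 40
  64^4 mod 67 = (40 * 64) mod 67 = 14
Result: A = 14.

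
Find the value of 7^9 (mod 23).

Step 1: Compute 7^9 mod 23 step by step, reducing modulo 23 at each step.
  7^1 mod 23 = 7
  7^2 mod 23 = (7 * 7) mod 23 = 3
  7^3 mod 23 = (3 * 7) mod 23 = 21
  7^4 mod 23 = (21 * 7) mod 23 = 9
  7^5 mod 23 = (9 * 7) mod 23 = 17
  7^6 mod 23 = (17 * 7) mod 23 = 4
  7^7 mod 23 = (4 * 7) mod 23 = 5
  7^8 mod 23 = (5 * 7) mod 23 = 12
  7^9 mod 23 = (12 * 7) mod 23 = 15
Step 2: Result = 15.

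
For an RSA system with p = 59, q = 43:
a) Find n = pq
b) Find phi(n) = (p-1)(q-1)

Step 1: n = p * q = 59 * 43 = 2537.
Step 2: phi(n) = (p-1)(q-1) = 58 * 42 = 2436.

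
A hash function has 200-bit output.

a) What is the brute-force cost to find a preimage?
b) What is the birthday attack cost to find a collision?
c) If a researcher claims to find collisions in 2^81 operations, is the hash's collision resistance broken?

Step 1: Preimage resistance requires brute-force of 2^200 operations.
Step 2: Collision resistance (birthday bound) = 2^(200/2) = 2^100.
Step 3: The claimed attack costs 2^81 operations.
Step 4: Since 2^81 < 2^100, the claimed attack beats the generic birthday bound, so collision resistance is broken.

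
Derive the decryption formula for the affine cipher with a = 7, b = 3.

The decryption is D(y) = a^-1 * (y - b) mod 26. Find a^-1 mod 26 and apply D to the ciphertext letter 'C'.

Step 1: Find a^-1, the modular inverse of 7 mod 26.
Step 2: We need 7 * a^-1 = 1 (mod 26).
Step 3: 7 * 15 = 105 = 4 * 26 + 1, so a^-1 = 15.
Step 4: D(y) = 15(y - 3) mod 26.
Step 5: Apply to 'C' (y = 2): D(2) = 15 * (2 - 3) mod 26 = 15 * -1 mod 26 = 11 -> 'L'.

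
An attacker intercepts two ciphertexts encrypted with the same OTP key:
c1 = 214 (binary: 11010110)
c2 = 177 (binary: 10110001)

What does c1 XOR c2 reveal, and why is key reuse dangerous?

Step 1: c1 XOR c2 = (m1 XOR k) XOR (m2 XOR k).
Step 2: By XOR associativity/commutativity: = m1 XOR m2 XOR k XOR k = m1 XOR m2.
Step 3: 11010110 XOR 10110001 = 01100111 = 103.
Step 4: The key cancels out! An attacker learns m1 XOR m2 = 103, revealing the relationship between plaintexts.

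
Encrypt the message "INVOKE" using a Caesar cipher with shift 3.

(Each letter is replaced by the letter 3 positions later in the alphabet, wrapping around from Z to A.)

Step 1: For each letter, shift forward by 3 positions (mod 26).
  I (position 8) -> position (8+3) mod 26 = 11 -> L
  N (position 13) -> position (13+3) mod 26 = 16 -> Q
  V (position 21) -> position (21+3) mod 26 = 24 -> Y
  O (position 14) -> position (14+3) mod 26 = 17 -> R
  K (position 10) -> position (10+3) mod 26 = 13 -> N
  E (position 4) -> position (4+3) mod 26 = 7 -> H
Result: LQYRNH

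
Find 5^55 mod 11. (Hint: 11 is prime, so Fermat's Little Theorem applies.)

Step 1: Since 11 is prime, by Fermat's Little Theorem: 5^10 = 1 (mod 11).
Step 2: Reduce exponent: 55 mod 10 = 5.
Step 3: So 5^55 = 5^5 (mod 11).
Step 4: 5^5 mod 11 = 1.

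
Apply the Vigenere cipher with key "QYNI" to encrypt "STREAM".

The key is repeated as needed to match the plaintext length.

Step 1: Repeat key to match plaintext length:
  Plaintext: STREAM
  Key:       QYNIQY
Step 2: Encrypt each letter:
  S(18) + Q(16) = (18+16) mod 26 = 8 = I
  T(19) + Y(24) = (19+24) mod 26 = 17 = R
  R(17) + N(13) = (17+13) mod 26 = 4 = E
  E(4) + I(8) = (4+8) mod 26 = 12 = M
  A(0) + Q(16) = (0+16) mod 26 = 16 = Q
  M(12) + Y(24) = (12+24) mod 26 = 10 = K
Ciphertext: IREMQK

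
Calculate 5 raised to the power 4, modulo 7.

Step 1: Compute 5^4 mod 7 step by step, reducing modulo 7 at each step.
  5^1 mod 7 = 5
  5^2 mod 7 = (5 * 5) mod 7 = 4
  5^3 mod 7 = (4 * 5) mod 7 = 6
  5^4 mod 7 = (6 * 5) mod 7 = 2
Step 2: Result = 2.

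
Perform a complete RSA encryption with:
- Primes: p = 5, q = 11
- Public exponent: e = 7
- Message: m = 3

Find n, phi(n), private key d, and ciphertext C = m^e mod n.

Step 1: n = 5 * 11 = 55.
Step 2: phi(n) = (5-1)(11-1) = 4 * 10 = 40.
Step 3: Find d = 7^(-1) mod 40 = 23.
  Verify: 7 * 23 = 161 = 1 (mod 40).
Step 4: C = 3^7 mod 55 = 42.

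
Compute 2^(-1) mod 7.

Step 1: We need x such that 2 * x = 1 (mod 7).
Step 2: Using the extended Euclidean algorithm or trial:
  2 * 4 = 8 = 1 * 7 + 1.
Step 3: Since 8 mod 7 = 1, the inverse is x = 4.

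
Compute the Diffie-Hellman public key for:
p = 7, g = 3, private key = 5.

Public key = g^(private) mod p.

Step 1: A = g^a mod p = 3^5 mod 7.
  3^1 mod 7 = 3
  3^2 mod 7 = (3 * 3) mod 7 = 2
  3^3 mod 7 = (2 * 3) mod 7 = 6
  3^4 mod 7 = (6 * 3) mod 7 = 4
  3^5 mod 7 = (4 * 3) mod 7 = 5
Result: A = 5.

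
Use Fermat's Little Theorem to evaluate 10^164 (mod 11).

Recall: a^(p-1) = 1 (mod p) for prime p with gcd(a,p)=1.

Step 1: Since 11 is prime, by Fermat's Little Theorem: 10^10 = 1 (mod 11).
Step 2: Reduce exponent: 164 mod 10 = 4.
Step 3: So 10^164 = 10^4 (mod 11).
Step 4: 10^4 mod 11 = 1.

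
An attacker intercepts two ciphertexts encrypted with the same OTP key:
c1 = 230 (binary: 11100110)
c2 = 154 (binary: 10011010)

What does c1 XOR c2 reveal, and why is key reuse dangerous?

Step 1: c1 XOR c2 = (m1 XOR k) XOR (m2 XOR k).
Step 2: By XOR associativity/commutativity: = m1 XOR m2 XOR k XOR k = m1 XOR m2.
Step 3: 11100110 XOR 10011010 = 01111100 = 124.
Step 4: The key cancels out! An attacker learns m1 XOR m2 = 124, revealing the relationship between plaintexts.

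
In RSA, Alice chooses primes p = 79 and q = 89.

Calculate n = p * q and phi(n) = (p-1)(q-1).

Step 1: n = p * q = 79 * 89 = 7031.
Step 2: phi(n) = (p-1)(q-1) = 78 * 88 = 6864.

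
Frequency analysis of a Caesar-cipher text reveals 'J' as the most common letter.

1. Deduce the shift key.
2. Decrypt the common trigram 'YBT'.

Step 1: In English, 'E' is the most frequent letter (12.7%).
Step 2: The most frequent ciphertext letter is 'J' (position 9).
Step 3: Shift = (9 - 4) mod 26 = 5.
Step 4: Decrypt 'YBT' by shifting back 5:
  Y -> T
  B -> W
  T -> O
Step 5: 'YBT' decrypts to 'TWO'.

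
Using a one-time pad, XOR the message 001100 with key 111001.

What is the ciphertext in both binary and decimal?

Step 1: Write out the XOR operation bit by bit:
  Message: 001100
  Key:     111001
  XOR:     110101
Step 2: Convert to decimal: 110101 = 53.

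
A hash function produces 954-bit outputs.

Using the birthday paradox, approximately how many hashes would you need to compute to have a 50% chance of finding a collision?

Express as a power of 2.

Step 1: The birthday paradox gives collision probability ~50% after sqrt(2^n) = 2^(n/2) hashes.
Step 2: For 954-bit output: 2^(954/2) = 2^477.
Step 3: Approximately 2^477 hash computations needed.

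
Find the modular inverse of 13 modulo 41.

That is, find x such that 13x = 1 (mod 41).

Step 1: We need x such that 13 * x = 1 (mod 41).
Step 2: Using the extended Euclidean algorithm or trial:
  13 * 19 = 247 = 6 * 41 + 1.
Step 3: Since 247 mod 41 = 1, the inverse is x = 19.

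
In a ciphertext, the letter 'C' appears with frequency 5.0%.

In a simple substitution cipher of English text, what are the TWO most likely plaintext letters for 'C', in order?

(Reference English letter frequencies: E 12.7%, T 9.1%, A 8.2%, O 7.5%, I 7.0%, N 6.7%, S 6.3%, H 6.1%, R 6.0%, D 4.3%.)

Step 1: Observed frequency of 'C' is 5.0%.
Step 2: Compute distances to each reference frequency and sort:
  D (4.3%): difference = 0.7% <-- BEST
  R (6.0%): difference = 1.0% <-- RUNNER-UP
  H (6.1%): difference = 1.1%
  S (6.3%): difference = 1.3%
  N (6.7%): difference = 1.7%
Step 3: Most likely is 'D' (4.3%, diff 0.7%); second most likely is 'R' (6.0%, diff 1.0%).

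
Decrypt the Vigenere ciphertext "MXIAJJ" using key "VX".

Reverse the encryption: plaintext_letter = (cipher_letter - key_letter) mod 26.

Step 1: Extend key: VXVXVX
Step 2: Decrypt each letter (c - k) mod 26:
  M(12) - V(21) = (12-21) mod 26 = 17 = R
  X(23) - X(23) = (23-23) mod 26 = 0 = A
  I(8) - V(21) = (8-21) mod 26 = 13 = N
  A(0) - X(23) = (0-23) mod 26 = 3 = D
  J(9) - V(21) = (9-21) mod 26 = 14 = O
  J(9) - X(23) = (9-23) mod 26 = 12 = M
Plaintext: RANDOM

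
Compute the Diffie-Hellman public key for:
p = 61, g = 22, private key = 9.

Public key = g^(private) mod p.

Step 1: A = g^a mod p = 22^9 mod 61.
  22^1 mod 61 = 22
  22^2 mod 61 = (22 * 22) mod 61 = 57
  22^3 mod 61 = (57 * 22) mod 61 = 34
  22^4 mod 61 = (34 * 22) mod 61 = 16
  22^5 mod 61 = (16 * 22) mod 61 = 47
  22^6 mod 61 = (47 * 22) mod 61 = 58
  22^7 mod 61 = (58 * 22) mod 61 = 56
  22^8 mod 61 = (56 * 22) mod 61 = 12
  22^9 mod 61 = (12 * 22) mod 61 = 20
Result: A = 20.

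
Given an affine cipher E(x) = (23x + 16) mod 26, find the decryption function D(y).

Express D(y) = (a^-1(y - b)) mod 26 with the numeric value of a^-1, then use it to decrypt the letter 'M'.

Step 1: Find a^-1, the modular inverse of 23 mod 26.
Step 2: We need 23 * a^-1 = 1 (mod 26).
Step 3: 23 * 17 = 391 = 15 * 26 + 1, so a^-1 = 17.
Step 4: D(y) = 17(y - 16) mod 26.
Step 5: Apply to 'M' (y = 12): D(12) = 17 * (12 - 16) mod 26 = 17 * -4 mod 26 = 10 -> 'K'.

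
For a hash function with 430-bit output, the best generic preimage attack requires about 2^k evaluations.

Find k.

Step 1: The hash has a 430-bit output.
Step 2: Preimage resistance means: given a digest h(x), it should be infeasible to find any input that hashes to it.
With a 430-bit output there are 2^430 possible digests, so a generic brute-force preimage search costs about 2^430 evaluations.
Step 3: Security level = 430 bits.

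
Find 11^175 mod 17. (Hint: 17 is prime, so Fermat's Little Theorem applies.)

Step 1: Since 17 is prime, by Fermat's Little Theorem: 11^16 = 1 (mod 17).
Step 2: Reduce exponent: 175 mod 16 = 15.
Step 3: So 11^175 = 11^15 (mod 17).
Step 4: 11^15 mod 17 = 14.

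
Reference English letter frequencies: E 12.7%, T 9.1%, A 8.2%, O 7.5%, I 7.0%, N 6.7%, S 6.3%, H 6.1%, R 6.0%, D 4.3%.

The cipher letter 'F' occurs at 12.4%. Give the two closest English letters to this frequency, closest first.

Step 1: Observed frequency of 'F' is 12.4%.
Step 2: Compute distances to each reference frequency and sort:
  E (12.7%): difference = 0.3% <-- BEST
  T (9.1%): difference = 3.3% <-- RUNNER-UP
  A (8.2%): difference = 4.2%
  O (7.5%): difference = 4.9%
  I (7.0%): difference = 5.4%
Step 3: Most likely is 'E' (12.7%, diff 0.3%); second most likely is 'T' (9.1%, diff 3.3%).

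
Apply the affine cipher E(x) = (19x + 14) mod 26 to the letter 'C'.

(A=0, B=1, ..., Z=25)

Step 1: Convert 'C' to number: x = 2.
Step 2: E(2) = (19 * 2 + 14) mod 26 = 52 mod 26 = 0.
Step 3: Convert 0 back to letter: A.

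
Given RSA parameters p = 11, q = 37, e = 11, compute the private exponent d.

Step 1: n = 11 * 37 = 407.
Step 2: phi(n) = 10 * 36 = 360.
Step 3: Find d such that 11 * d = 1 (mod 360).
Step 4: d = 11^(-1) mod 360 = 131.
Verification: 11 * 131 = 1441 = 4 * 360 + 1.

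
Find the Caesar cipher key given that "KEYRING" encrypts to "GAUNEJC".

Step 1: Compare first letters: K (position 10) -> G (position 6).
Step 2: Shift = (6 - 10) mod 26 = 22.
The shift value is 22.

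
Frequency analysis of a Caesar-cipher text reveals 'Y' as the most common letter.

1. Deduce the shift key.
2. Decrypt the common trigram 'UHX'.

Step 1: In English, 'E' is the most frequent letter (12.7%).
Step 2: The most frequent ciphertext letter is 'Y' (position 24).
Step 3: Shift = (24 - 4) mod 26 = 20.
Step 4: Decrypt 'UHX' by shifting back 20:
  U -> A
  H -> N
  X -> D
Step 5: 'UHX' decrypts to 'AND'.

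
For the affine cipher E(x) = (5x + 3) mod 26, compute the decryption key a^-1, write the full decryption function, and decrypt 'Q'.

Step 1: Find a^-1, the modular inverse of 5 mod 26.
Step 2: We need 5 * a^-1 = 1 (mod 26).
Step 3: 5 * 21 = 105 = 4 * 26 + 1, so a^-1 = 21.
Step 4: D(y) = 21(y - 3) mod 26.
Step 5: Apply to 'Q' (y = 16): D(16) = 21 * (16 - 3) mod 26 = 21 * 13 mod 26 = 13 -> 'N'.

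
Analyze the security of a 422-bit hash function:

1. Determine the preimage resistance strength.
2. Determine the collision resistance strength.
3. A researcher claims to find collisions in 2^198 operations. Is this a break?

Step 1: Preimage resistance requires brute-force of 2^422 operations.
Step 2: Collision resistance (birthday bound) = 2^(422/2) = 2^211.
Step 3: The claimed attack costs 2^198 operations.
Step 4: Since 2^198 < 2^211, the claimed attack beats the generic birthday bound, so collision resistance is broken.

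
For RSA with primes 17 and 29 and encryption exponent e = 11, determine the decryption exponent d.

Step 1: n = 17 * 29 = 493.
Step 2: phi(n) = 16 * 28 = 448.
Step 3: Find d such that 11 * d = 1 (mod 448).
Step 4: d = 11^(-1) mod 448 = 163.
Verification: 11 * 163 = 1793 = 4 * 448 + 1.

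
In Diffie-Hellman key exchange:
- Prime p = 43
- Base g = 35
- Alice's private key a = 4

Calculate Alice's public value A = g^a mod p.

Step 1: A = g^a mod p = 35^4 mod 43.
  35^1 mod 43 = 35
  35^2 mod 43 = (35 * 35) mod 43 = 21
  35^3 mod 43 = (21 * 35) mod 43 = 4
  35^4 mod 43 = (4 * 35) mod 43 = 11
Result: A = 11.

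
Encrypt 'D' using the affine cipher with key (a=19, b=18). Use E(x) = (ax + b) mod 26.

Step 1: Convert 'D' to number: x = 3.
Step 2: E(3) = (19 * 3 + 18) mod 26 = 75 mod 26 = 23.
Step 3: Convert 23 back to letter: X.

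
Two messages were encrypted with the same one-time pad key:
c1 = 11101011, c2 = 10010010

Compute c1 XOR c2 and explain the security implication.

Step 1: c1 XOR c2 = (m1 XOR k) XOR (m2 XOR k).
Step 2: By XOR associativity/commutativity: = m1 XOR m2 XOR k XOR k = m1 XOR m2.
Step 3: 11101011 XOR 10010010 = 01111001 = 121.
Step 4: The key cancels out! An attacker learns m1 XOR m2 = 121, revealing the relationship between plaintexts.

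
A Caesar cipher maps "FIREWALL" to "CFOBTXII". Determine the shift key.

Step 1: Compare first letters: F (position 5) -> C (position 2).
Step 2: Shift = (2 - 5) mod 26 = 23.
The shift value is 23.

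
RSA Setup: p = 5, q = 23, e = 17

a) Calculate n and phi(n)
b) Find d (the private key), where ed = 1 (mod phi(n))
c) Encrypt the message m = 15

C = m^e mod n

Step 1: n = 5 * 23 = 115.
Step 2: phi(n) = (5-1)(23-1) = 4 * 22 = 88.
Step 3: Find d = 17^(-1) mod 88 = 57.
  Verify: 17 * 57 = 969 = 1 (mod 88).
Step 4: C = 15^17 mod 115 = 10.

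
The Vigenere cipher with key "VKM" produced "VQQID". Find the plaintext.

Step 1: Extend key: VKMVK
Step 2: Decrypt each letter (c - k) mod 26:
  V(21) - V(21) = (21-21) mod 26 = 0 = A
  Q(16) - K(10) = (16-10) mod 26 = 6 = G
  Q(16) - M(12) = (16-12) mod 26 = 4 = E
  I(8) - V(21) = (8-21) mod 26 = 13 = N
  D(3) - K(10) = (3-10) mod 26 = 19 = T
Plaintext: AGENT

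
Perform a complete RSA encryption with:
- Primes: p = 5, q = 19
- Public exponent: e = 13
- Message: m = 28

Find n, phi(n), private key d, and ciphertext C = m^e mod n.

Step 1: n = 5 * 19 = 95.
Step 2: phi(n) = (5-1)(19-1) = 4 * 18 = 72.
Step 3: Find d = 13^(-1) mod 72 = 61.
  Verify: 13 * 61 = 793 = 1 (mod 72).
Step 4: C = 28^13 mod 95 = 63.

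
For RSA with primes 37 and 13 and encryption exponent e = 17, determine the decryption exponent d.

Step 1: n = 37 * 13 = 481.
Step 2: phi(n) = 36 * 12 = 432.
Step 3: Find d such that 17 * d = 1 (mod 432).
Step 4: d = 17^(-1) mod 432 = 305.
Verification: 17 * 305 = 5185 = 12 * 432 + 1.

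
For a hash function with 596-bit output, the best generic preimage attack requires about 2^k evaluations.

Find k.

Step 1: The hash has a 596-bit output.
Step 2: Preimage resistance means: given a digest h(x), it should be infeasible to find any input that hashes to it.
With a 596-bit output there are 2^596 possible digests, so a generic brute-force preimage search costs about 2^596 evaluations.
Step 3: Security level = 596 bits.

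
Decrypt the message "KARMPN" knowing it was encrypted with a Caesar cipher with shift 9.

Step 1: Reverse the shift by subtracting 9 from each letter position.
  K (position 10) -> position (10-9) mod 26 = 1 -> B
  A (position 0) -> position (0-9) mod 26 = 17 -> R
  R (position 17) -> position (17-9) mod 26 = 8 -> I
  M (position 12) -> position (12-9) mod 26 = 3 -> D
  P (position 15) -> position (15-9) mod 26 = 6 -> G
  N (position 13) -> position (13-9) mod 26 = 4 -> E
Decrypted message: BRIDGE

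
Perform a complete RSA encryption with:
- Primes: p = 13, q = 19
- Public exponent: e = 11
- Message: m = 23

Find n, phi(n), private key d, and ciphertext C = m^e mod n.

Step 1: n = 13 * 19 = 247.
Step 2: phi(n) = (13-1)(19-1) = 12 * 18 = 216.
Step 3: Find d = 11^(-1) mod 216 = 59.
  Verify: 11 * 59 = 649 = 1 (mod 216).
Step 4: C = 23^11 mod 247 = 225.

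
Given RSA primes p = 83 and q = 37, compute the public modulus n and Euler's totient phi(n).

Step 1: n = p * q = 83 * 37 = 3071.
Step 2: phi(n) = (p-1)(q-1) = 82 * 36 = 2952.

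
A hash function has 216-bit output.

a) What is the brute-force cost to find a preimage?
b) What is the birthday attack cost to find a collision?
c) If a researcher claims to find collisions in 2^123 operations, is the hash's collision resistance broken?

Step 1: Preimage resistance requires brute-force of 2^216 operations.
Step 2: Collision resistance (birthday bound) = 2^(216/2) = 2^108.
Step 3: The claimed attack costs 2^123 operations.
Step 4: Since 2^123 >= 2^108, the claimed attack is no faster than the generic birthday attack, so this does not break collision resistance.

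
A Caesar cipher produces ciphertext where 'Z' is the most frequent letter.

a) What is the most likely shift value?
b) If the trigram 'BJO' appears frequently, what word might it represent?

Step 1: In English, 'E' is the most frequent letter (12.7%).
Step 2: The most frequent ciphertext letter is 'Z' (position 25).
Step 3: Shift = (25 - 4) mod 26 = 21.
Step 4: Decrypt 'BJO' by shifting back 21:
  B -> G
  J -> O
  O -> T
Step 5: 'BJO' decrypts to 'GOT'.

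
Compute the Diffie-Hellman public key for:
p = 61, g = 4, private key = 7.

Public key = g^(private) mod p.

Step 1: A = g^a mod p = 4^7 mod 61.
  4^1 mod 61 = 4
  4^2 mod 61 = (4 * 4) mod 61 = 16
  4^3 mod 61 = (16 * 4) mod 61 = 3
  4^4 mod 61 = (3 * 4) mod 61 = 12
  4^5 mod 61 = (12 * 4) mod 61 = 48
  4^6 mod 61 = (48 * 4) mod 61 = 9
  4^7 mod 61 = (9 * 4) mod 61 = 36
Result: A = 36.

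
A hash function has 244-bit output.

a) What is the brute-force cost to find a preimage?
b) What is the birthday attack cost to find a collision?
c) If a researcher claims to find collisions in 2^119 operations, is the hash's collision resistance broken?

Step 1: Preimage resistance requires brute-force of 2^244 operations.
Step 2: Collision resistance (birthday bound) = 2^(244/2) = 2^122.
Step 3: The claimed attack costs 2^119 operations.
Step 4: Since 2^119 < 2^122, the claimed attack beats the generic birthday bound, so collision resistance is broken.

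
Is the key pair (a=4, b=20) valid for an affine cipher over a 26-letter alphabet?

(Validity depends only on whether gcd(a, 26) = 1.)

Step 1: Compute gcd(4, 26).
Step 2: gcd(4, 26) = 2.
Since gcd = 2 != 1, 4 shares a common factor with 26, so it cannot be used.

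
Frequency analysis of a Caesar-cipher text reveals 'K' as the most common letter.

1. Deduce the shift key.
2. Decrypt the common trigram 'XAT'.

Step 1: In English, 'E' is the most frequent letter (12.7%).
Step 2: The most frequent ciphertext letter is 'K' (position 10).
Step 3: Shift = (10 - 4) mod 26 = 6.
Step 4: Decrypt 'XAT' by shifting back 6:
  X -> R
  A -> U
  T -> N
Step 5: 'XAT' decrypts to 'RUN'.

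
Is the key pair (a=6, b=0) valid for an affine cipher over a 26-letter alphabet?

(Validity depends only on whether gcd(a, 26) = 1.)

Step 1: Compute gcd(6, 26).
Step 2: gcd(6, 26) = 2.
Since gcd = 2 != 1, 6 shares a common factor with 26, so it cannot be used.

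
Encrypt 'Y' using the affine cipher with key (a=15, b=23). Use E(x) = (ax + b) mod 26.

Step 1: Convert 'Y' to number: x = 24.
Step 2: E(24) = (15 * 24 + 23) mod 26 = 383 mod 26 = 19.
Step 3: Convert 19 back to letter: T.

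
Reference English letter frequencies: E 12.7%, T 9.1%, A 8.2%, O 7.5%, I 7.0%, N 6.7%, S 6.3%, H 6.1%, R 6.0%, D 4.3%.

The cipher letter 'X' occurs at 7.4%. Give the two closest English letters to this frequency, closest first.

Step 1: Observed frequency of 'X' is 7.4%.
Step 2: Compute distances to each reference frequency and sort:
  O (7.5%): difference = 0.1% <-- BEST
  I (7.0%): difference = 0.4% <-- RUNNER-UP
  N (6.7%): difference = 0.7%
  A (8.2%): difference = 0.8%
  S (6.3%): difference = 1.1%
Step 3: Most likely is 'O' (7.5%, diff 0.1%); second most likely is 'I' (7.0%, diff 0.4%).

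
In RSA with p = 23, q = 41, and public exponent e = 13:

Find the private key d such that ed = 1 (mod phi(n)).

Step 1: n = 23 * 41 = 943.
Step 2: phi(n) = 22 * 40 = 880.
Step 3: Find d such that 13 * d = 1 (mod 880).
Step 4: d = 13^(-1) mod 880 = 677.
Verification: 13 * 677 = 8801 = 10 * 880 + 1.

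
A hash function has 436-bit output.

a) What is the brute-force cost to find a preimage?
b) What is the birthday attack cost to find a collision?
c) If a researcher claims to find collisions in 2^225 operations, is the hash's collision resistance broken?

Step 1: Preimage resistance requires brute-force of 2^436 operations.
Step 2: Collision resistance (birthday bound) = 2^(436/2) = 2^218.
Step 3: The claimed attack costs 2^225 operations.
Step 4: Since 2^225 >= 2^218, the claimed attack is no faster than the generic birthday attack, so this does not break collision resistance.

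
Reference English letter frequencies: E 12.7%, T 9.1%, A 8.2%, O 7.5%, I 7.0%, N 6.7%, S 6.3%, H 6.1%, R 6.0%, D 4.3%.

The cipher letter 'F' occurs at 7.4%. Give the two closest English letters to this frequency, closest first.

Step 1: Observed frequency of 'F' is 7.4%.
Step 2: Compute distances to each reference frequency and sort:
  O (7.5%): difference = 0.1% <-- BEST
  I (7.0%): difference = 0.4% <-- RUNNER-UP
  N (6.7%): difference = 0.7%
  A (8.2%): difference = 0.8%
  S (6.3%): difference = 1.1%
Step 3: Most likely is 'O' (7.5%, diff 0.1%); second most likely is 'I' (7.0%, diff 0.4%).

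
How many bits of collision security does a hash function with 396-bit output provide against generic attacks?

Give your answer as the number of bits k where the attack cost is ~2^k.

Step 1: The hash has a 396-bit output.
Step 2: Collision resistance means it should be infeasible to find any x != y with h(x) = h(y).
By the birthday bound, a generic collision search succeeds after about sqrt(2^396) = 2^(396/2) = 2^198 evaluations.
Step 3: Security level = 198 bits.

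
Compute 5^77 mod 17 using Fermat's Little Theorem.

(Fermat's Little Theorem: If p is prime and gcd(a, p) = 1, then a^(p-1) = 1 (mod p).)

Step 1: Since 17 is prime, by Fermat's Little Theorem: 5^16 = 1 (mod 17).
Step 2: Reduce exponent: 77 mod 16 = 13.
Step 3: So 5^77 = 5^13 (mod 17).
Step 4: 5^13 mod 17 = 3.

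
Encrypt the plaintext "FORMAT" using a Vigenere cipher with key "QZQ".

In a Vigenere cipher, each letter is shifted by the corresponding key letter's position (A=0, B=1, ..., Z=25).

Step 1: Repeat key to match plaintext length:
  Plaintext: FORMAT
  Key:       QZQQZQ
Step 2: Encrypt each letter:
  F(5) + Q(16) = (5+16) mod 26 = 21 = V
  O(14) + Z(25) = (14+25) mod 26 = 13 = N
  R(17) + Q(16) = (17+16) mod 26 = 7 = H
  M(12) + Q(16) = (12+16) mod 26 = 2 = C
  A(0) + Z(25) = (0+25) mod 26 = 25 = Z
  T(19) + Q(16) = (19+16) mod 26 = 9 = J
Ciphertext: VNHCZJ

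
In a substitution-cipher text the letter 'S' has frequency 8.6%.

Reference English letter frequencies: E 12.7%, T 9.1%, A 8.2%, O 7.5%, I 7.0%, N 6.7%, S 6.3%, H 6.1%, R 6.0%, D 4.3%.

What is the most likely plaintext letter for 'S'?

Step 1: The observed frequency is 8.6%.
Step 2: Compare with English frequencies:
  E: 12.7% (difference: 4.1%)
  T: 9.1% (difference: 0.5%)
  A: 8.2% (difference: 0.4%) <-- closest
  O: 7.5% (difference: 1.1%)
  I: 7.0% (difference: 1.6%)
  N: 6.7% (difference: 1.9%)
  S: 6.3% (difference: 2.3%)
  H: 6.1% (difference: 2.5%)
  R: 6.0% (difference: 2.6%)
  D: 4.3% (difference: 4.3%)
Step 3: 'S' most likely represents 'A' (frequency 8.2%).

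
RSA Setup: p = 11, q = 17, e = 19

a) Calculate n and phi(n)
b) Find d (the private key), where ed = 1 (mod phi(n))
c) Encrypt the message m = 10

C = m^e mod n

Step 1: n = 11 * 17 = 187.
Step 2: phi(n) = (11-1)(17-1) = 10 * 16 = 160.
Step 3: Find d = 19^(-1) mod 160 = 59.
  Verify: 19 * 59 = 1121 = 1 (mod 160).
Step 4: C = 10^19 mod 187 = 65.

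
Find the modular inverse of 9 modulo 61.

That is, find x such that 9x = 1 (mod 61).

Step 1: We need x such that 9 * x = 1 (mod 61).
Step 2: Using the extended Euclidean algorithm or trial:
  9 * 34 = 306 = 5 * 61 + 1.
Step 3: Since 306 mod 61 = 1, the inverse is x = 34.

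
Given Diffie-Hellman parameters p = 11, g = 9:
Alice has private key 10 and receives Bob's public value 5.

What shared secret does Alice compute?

Step 1: s = B^a mod p = 5^10 mod 11.
  5^1 mod 11 = 5
  5^2 mod 11 = (5 * 5) mod 11 = 3
  5^3 mod 11 = (3 * 5) mod 11 = 4
  5^4 mod 11 = (4 * 5) mod 11 = 9
  5^5 mod 11 = (9 * 5) mod 11 = 1
  5^6 mod 11 = (1 * 5) mod 11 = 5
  5^7 mod 11 = (5 * 5) mod 11 = 3
  5^8 mod 11 = (3 * 5) mod 11 = 4
  5^9 mod 11 = (4 * 5) mod 11 = 9
  5^10 mod 11 = (9 * 5) mod 11 = 1
Result: shared secret = 1.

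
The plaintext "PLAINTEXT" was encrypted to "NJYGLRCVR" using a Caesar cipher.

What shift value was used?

Step 1: Compare first letters: P (position 15) -> N (position 13).
Step 2: Shift = (13 - 15) mod 26 = 24.
The shift value is 24.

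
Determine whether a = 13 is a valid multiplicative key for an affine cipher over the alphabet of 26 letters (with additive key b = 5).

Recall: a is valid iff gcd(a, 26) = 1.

Step 1: Compute gcd(13, 26).
Step 2: gcd(13, 26) = 13.
Since gcd = 13 != 1, 13 shares a common factor with 26, so it cannot be used.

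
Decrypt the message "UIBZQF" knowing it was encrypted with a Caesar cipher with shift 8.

Step 1: Reverse the shift by subtracting 8 from each letter position.
  U (position 20) -> position (20-8) mod 26 = 12 -> M
  I (position 8) -> position (8-8) mod 26 = 0 -> A
  B (position 1) -> position (1-8) mod 26 = 19 -> T
  Z (position 25) -> position (25-8) mod 26 = 17 -> R
  Q (position 16) -> position (16-8) mod 26 = 8 -> I
  F (position 5) -> position (5-8) mod 26 = 23 -> X
Decrypted message: MATRIX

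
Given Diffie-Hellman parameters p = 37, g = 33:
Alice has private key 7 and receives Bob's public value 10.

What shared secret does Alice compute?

Step 1: s = B^a mod p = 10^7 mod 37.
  10^1 mod 37 = 10
  10^2 mod 37 = (10 * 10) mod 37 = 26
  10^3 mod 37 = (26 * 10) mod 37 = 1
  10^4 mod 37 = (1 * 10) mod 37 = 10
  10^5 mod 37 = (10 * 10) mod 37 = 26
  10^6 mod 37 = (26 * 10) mod 37 = 1
  10^7 mod 37 = (1 * 10) mod 37 = 10
Result: shared secret = 10.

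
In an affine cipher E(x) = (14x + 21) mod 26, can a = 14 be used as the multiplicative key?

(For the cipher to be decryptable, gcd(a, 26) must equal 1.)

Step 1: Compute gcd(14, 26).
Step 2: gcd(14, 26) = 2.
Since gcd = 2 != 1, 14 shares a common factor with 26, so it cannot be used.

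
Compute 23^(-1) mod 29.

Step 1: We need x such that 23 * x = 1 (mod 29).
Step 2: Using the extended Euclidean algorithm or trial:
  23 * 24 = 552 = 19 * 29 + 1.
Step 3: Since 552 mod 29 = 1, the inverse is x = 24.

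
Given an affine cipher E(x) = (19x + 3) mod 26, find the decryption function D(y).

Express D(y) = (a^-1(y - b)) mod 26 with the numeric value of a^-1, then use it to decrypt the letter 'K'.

Step 1: Find a^-1, the modular inverse of 19 mod 26.
Step 2: We need 19 * a^-1 = 1 (mod 26).
Step 3: 19 * 11 = 209 = 8 * 26 + 1, so a^-1 = 11.
Step 4: D(y) = 11(y - 3) mod 26.
Step 5: Apply to 'K' (y = 10): D(10) = 11 * (10 - 3) mod 26 = 11 * 7 mod 26 = 25 -> 'Z'.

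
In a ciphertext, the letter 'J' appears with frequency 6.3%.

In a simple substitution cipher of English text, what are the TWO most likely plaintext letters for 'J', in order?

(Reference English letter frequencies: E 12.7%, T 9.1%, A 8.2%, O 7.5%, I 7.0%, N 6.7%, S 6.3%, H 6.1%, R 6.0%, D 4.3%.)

Step 1: Observed frequency of 'J' is 6.3%.
Step 2: Compute distances to each reference frequency and sort:
  S (6.3%): difference = 0.0% <-- BEST
  H (6.1%): difference = 0.2% <-- RUNNER-UP
  R (6.0%): difference = 0.3%
  N (6.7%): difference = 0.4%
  I (7.0%): difference = 0.7%
Step 3: Most likely is 'S' (6.3%, diff 0.0%); second most likely is 'H' (6.1%, diff 0.2%).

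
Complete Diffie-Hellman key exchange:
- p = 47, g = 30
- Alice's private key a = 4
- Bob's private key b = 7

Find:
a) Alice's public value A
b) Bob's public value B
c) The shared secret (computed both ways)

Step 1: A = g^a mod p = 30^4 mod 47 = 2.
Step 2: B = g^b mod p = 30^7 mod 47 = 44.
Step 3: Alice computes s = B^a mod p = 44^4 mod 47 = 34.
Step 4: Bob computes s = A^b mod p = 2^7 mod 47 = 34.
Both sides agree: shared secret = 34.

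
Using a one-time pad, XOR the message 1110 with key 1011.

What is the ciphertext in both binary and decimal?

Step 1: Write out the XOR operation bit by bit:
  Message: 1110
  Key:     1011
  XOR:     0101
Step 2: Convert to decimal: 0101 = 5.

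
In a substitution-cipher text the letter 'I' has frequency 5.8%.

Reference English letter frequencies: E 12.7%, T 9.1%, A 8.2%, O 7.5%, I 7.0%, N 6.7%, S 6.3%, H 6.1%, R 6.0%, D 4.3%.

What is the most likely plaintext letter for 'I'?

Step 1: The observed frequency is 5.8%.
Step 2: Compare with English frequencies:
  E: 12.7% (difference: 6.9%)
  T: 9.1% (difference: 3.3%)
  A: 8.2% (difference: 2.4%)
  O: 7.5% (difference: 1.7%)
  I: 7.0% (difference: 1.2%)
  N: 6.7% (difference: 0.9%)
  S: 6.3% (difference: 0.5%)
  H: 6.1% (difference: 0.3%)
  R: 6.0% (difference: 0.2%) <-- closest
  D: 4.3% (difference: 1.5%)
Step 3: 'I' most likely represents 'R' (frequency 6.0%).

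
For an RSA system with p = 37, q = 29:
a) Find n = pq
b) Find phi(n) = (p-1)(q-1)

Step 1: n = p * q = 37 * 29 = 1073.
Step 2: phi(n) = (p-1)(q-1) = 36 * 28 = 1008.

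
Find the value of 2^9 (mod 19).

Step 1: Compute 2^9 mod 19 step by step, reducing modulo 19 at each step.
  2^1 mod 19 = 2
  2^2 mod 19 = (2 * 2) mod 19 = 4
  2^3 mod 19 = (4 * 2) mod 19 = 8
  2^4 mod 19 = (8 * 2) mod 19 = 16
  2^5 mod 19 = (16 * 2) mod 19 = 13
  2^6 mod 19 = (13 * 2) mod 19 = 7
  2^7 mod 19 = (7 * 2) mod 19 = 14
  2^8 mod 19 = (14 * 2) mod 19 = 9
  2^9 mod 19 = (9 * 2) mod 19 = 18
Step 2: Result = 18.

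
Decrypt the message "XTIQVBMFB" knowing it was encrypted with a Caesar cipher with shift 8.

Step 1: Reverse the shift by subtracting 8 from each letter position.
  X (position 23) -> position (23-8) mod 26 = 15 -> P
  T (position 19) -> position (19-8) mod 26 = 11 -> L
  I (position 8) -> position (8-8) mod 26 = 0 -> A
  Q (position 16) -> position (16-8) mod 26 = 8 -> I
  V (position 21) -> position (21-8) mod 26 = 13 -> N
  B (position 1) -> position (1-8) mod 26 = 19 -> T
  M (position 12) -> position (12-8) mod 26 = 4 -> E
  F (position 5) -> position (5-8) mod 26 = 23 -> X
  B (position 1) -> position (1-8) mod 26 = 19 -> T
Decrypted message: PLAINTEXT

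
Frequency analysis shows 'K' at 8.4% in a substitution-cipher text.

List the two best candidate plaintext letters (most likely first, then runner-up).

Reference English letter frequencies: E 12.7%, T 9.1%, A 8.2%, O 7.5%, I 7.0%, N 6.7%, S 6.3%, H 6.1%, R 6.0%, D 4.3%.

Step 1: Observed frequency of 'K' is 8.4%.
Step 2: Compute distances to each reference frequency and sort:
  A (8.2%): difference = 0.2% <-- BEST
  T (9.1%): difference = 0.7% <-- RUNNER-UP
  O (7.5%): difference = 0.9%
  I (7.0%): difference = 1.4%
  N (6.7%): difference = 1.7%
Step 3: Most likely is 'A' (8.2%, diff 0.2%); second most likely is 'T' (9.1%, diff 0.7%).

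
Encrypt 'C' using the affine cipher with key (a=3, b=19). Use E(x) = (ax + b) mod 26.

Step 1: Convert 'C' to number: x = 2.
Step 2: E(2) = (3 * 2 + 19) mod 26 = 25 mod 26 = 25.
Step 3: Convert 25 back to letter: Z.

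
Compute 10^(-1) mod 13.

Step 1: We need x such that 10 * x = 1 (mod 13).
Step 2: Using the extended Euclidean algorithm or trial:
  10 * 4 = 40 = 3 * 13 + 1.
Step 3: Since 40 mod 13 = 1, the inverse is x = 4.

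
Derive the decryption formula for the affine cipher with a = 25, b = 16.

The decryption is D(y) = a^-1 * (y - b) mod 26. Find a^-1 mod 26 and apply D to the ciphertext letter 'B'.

Step 1: Find a^-1, the modular inverse of 25 mod 26.
Step 2: We need 25 * a^-1 = 1 (mod 26).
Step 3: 25 * 25 = 625 = 24 * 26 + 1, so a^-1 = 25.
Step 4: D(y) = 25(y - 16) mod 26.
Step 5: Apply to 'B' (y = 1): D(1) = 25 * (1 - 16) mod 26 = 25 * -15 mod 26 = 15 -> 'P'.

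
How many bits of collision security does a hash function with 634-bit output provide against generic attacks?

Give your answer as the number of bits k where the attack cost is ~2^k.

Step 1: The hash has a 634-bit output.
Step 2: Collision resistance means it should be infeasible to find any x != y with h(x) = h(y).
By the birthday bound, a generic collision search succeeds after about sqrt(2^634) = 2^(634/2) = 2^317 evaluations.
Step 3: Security level = 317 bits.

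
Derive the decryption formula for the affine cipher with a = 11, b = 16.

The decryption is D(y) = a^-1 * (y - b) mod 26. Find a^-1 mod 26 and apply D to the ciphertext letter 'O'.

Step 1: Find a^-1, the modular inverse of 11 mod 26.
Step 2: We need 11 * a^-1 = 1 (mod 26).
Step 3: 11 * 19 = 209 = 8 * 26 + 1, so a^-1 = 19.
Step 4: D(y) = 19(y - 16) mod 26.
Step 5: Apply to 'O' (y = 14): D(14) = 19 * (14 - 16) mod 26 = 19 * -2 mod 26 = 14 -> 'O'.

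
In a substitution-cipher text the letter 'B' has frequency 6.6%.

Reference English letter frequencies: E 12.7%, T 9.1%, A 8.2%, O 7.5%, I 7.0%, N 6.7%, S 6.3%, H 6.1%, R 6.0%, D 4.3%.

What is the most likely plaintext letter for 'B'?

Step 1: The observed frequency is 6.6%.
Step 2: Compare with English frequencies:
  E: 12.7% (difference: 6.1%)
  T: 9.1% (difference: 2.5%)
  A: 8.2% (difference: 1.6%)
  O: 7.5% (difference: 0.9%)
  I: 7.0% (difference: 0.4%)
  N: 6.7% (difference: 0.1%) <-- closest
  S: 6.3% (difference: 0.3%)
  H: 6.1% (difference: 0.5%)
  R: 6.0% (difference: 0.6%)
  D: 4.3% (difference: 2.3%)
Step 3: 'B' most likely represents 'N' (frequency 6.7%).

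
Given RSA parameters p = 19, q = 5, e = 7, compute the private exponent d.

Step 1: n = 19 * 5 = 95.
Step 2: phi(n) = 18 * 4 = 72.
Step 3: Find d such that 7 * d = 1 (mod 72).
Step 4: d = 7^(-1) mod 72 = 31.
Verification: 7 * 31 = 217 = 3 * 72 + 1.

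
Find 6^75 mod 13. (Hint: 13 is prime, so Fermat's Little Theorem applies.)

Step 1: Since 13 is prime, by Fermat's Little Theorem: 6^12 = 1 (mod 13).
Step 2: Reduce exponent: 75 mod 12 = 3.
Step 3: So 6^75 = 6^3 (mod 13).
Step 4: 6^3 mod 13 = 8.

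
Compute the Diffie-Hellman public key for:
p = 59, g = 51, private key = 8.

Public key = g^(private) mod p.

Step 1: A = g^a mod p = 51^8 mod 59.
  51^1 mod 59 = 51
  51^2 mod 59 = (51 * 51) mod 59 = 5
  51^3 mod 59 = (5 * 51) mod 59 = 19
  51^4 mod 59 = (19 * 51) mod 59 = 25
  51^5 mod 59 = (25 * 51) mod 59 = 36
  51^6 mod 59 = (36 * 51) mod 59 = 7
  51^7 mod 59 = (7 * 51) mod 59 = 3
  51^8 mod 59 = (3 * 51) mod 59 = 35
Result: A = 35.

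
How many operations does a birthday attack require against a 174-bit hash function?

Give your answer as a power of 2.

Step 1: The birthday paradox gives collision probability ~50% after sqrt(2^n) = 2^(n/2) hashes.
Step 2: For 174-bit output: 2^(174/2) = 2^87.
Step 3: Approximately 2^87 hash computations needed.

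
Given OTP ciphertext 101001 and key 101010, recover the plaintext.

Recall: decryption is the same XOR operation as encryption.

Step 1: XOR ciphertext with key:
  Ciphertext: 101001
  Key:        101010
  XOR:        000011
Step 2: Plaintext = 000011 = 3 in decimal.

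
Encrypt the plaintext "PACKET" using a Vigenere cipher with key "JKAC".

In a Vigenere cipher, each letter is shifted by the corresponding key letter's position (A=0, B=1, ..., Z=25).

Step 1: Repeat key to match plaintext length:
  Plaintext: PACKET
  Key:       JKACJK
Step 2: Encrypt each letter:
  P(15) + J(9) = (15+9) mod 26 = 24 = Y
  A(0) + K(10) = (0+10) mod 26 = 10 = K
  C(2) + A(0) = (2+0) mod 26 = 2 = C
  K(10) + C(2) = (10+2) mod 26 = 12 = M
  E(4) + J(9) = (4+9) mod 26 = 13 = N
  T(19) + K(10) = (19+10) mod 26 = 3 = D
Ciphertext: YKCMND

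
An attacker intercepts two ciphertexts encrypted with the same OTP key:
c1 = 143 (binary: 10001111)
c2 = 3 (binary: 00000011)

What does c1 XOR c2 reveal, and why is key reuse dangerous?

Step 1: c1 XOR c2 = (m1 XOR k) XOR (m2 XOR k).
Step 2: By XOR associativity/commutativity: = m1 XOR m2 XOR k XOR k = m1 XOR m2.
Step 3: 10001111 XOR 00000011 = 10001100 = 140.
Step 4: The key cancels out! An attacker learns m1 XOR m2 = 140, revealing the relationship between plaintexts.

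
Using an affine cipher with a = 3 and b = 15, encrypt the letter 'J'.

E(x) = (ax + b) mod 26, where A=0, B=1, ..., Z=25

Step 1: Convert 'J' to number: x = 9.
Step 2: E(9) = (3 * 9 + 15) mod 26 = 42 mod 26 = 16.
Step 3: Convert 16 back to letter: Q.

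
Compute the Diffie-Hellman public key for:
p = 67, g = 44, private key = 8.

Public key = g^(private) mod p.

Step 1: A = g^a mod p = 44^8 mod 67.
  44^1 mod 67 = 44
  44^2 mod 67 = (44 * 44) mod 67 = 60
  44^3 mod 67 = (60 * 44) mod 67 = 27
  44^4 mod 67 = (27 * 44) mod 67 = 49
  44^5 mod 67 = (49 * 44) mod 67 = 12
  44^6 mod 67 = (12 * 44) mod 67 = 59
  44^7 mod 67 = (59 * 44) mod 67 = 50
  44^8 mod 67 = (50 * 44) mod 67 = 56
Result: A = 56.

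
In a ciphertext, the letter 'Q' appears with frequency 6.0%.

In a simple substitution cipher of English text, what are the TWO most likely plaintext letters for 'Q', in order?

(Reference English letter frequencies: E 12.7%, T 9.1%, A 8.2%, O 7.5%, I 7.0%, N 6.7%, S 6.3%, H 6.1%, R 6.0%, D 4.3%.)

Step 1: Observed frequency of 'Q' is 6.0%.
Step 2: Compute distances to each reference frequency and sort:
  R (6.0%): difference = 0.0% <-- BEST
  H (6.1%): difference = 0.1% <-- RUNNER-UP
  S (6.3%): difference = 0.3%
  N (6.7%): difference = 0.7%
  I (7.0%): difference = 1.0%
Step 3: Most likely is 'R' (6.0%, diff 0.0%); second most likely is 'H' (6.1%, diff 0.1%).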